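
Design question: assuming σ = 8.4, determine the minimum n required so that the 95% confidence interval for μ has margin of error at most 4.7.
n ≥ 13

For margin E ≤ 4.7:
n ≥ (z* · σ / E)²
n ≥ (1.960 · 8.4 / 4.7)²
n ≥ 12.27

Minimum n = 13 (rounding up)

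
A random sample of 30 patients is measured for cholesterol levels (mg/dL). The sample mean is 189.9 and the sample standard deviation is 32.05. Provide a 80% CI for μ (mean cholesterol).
(182.23, 197.57)

t-interval (σ unknown):
df = n - 1 = 29
t* = 1.311 for 80% confidence

Margin of error = t* · s/√n = 1.311 · 32.05/√30 = 7.67

CI: (182.23, 197.57)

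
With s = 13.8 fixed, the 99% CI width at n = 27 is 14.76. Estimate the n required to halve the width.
n ≈ 108

CI width ∝ 1/√n
To reduce width by factor 2, need √n to grow by 2 → need 2² = 4 times as many samples.

Current: n = 27, width = 14.76
New: n = 108, width ≈ 6.97

Width reduced by factor of 14.76/6.97 = 2.12.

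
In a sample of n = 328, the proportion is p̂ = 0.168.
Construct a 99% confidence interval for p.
(0.115, 0.221)

Proportion CI:
SE = √(p̂(1-p̂)/n) = √(0.168 · 0.832 / 328) = 0.02064

z* = 2.576
Margin = z* · SE = 2.576 · 0.02064 = 0.0532

CI: 0.168 ± 0.0532 = (0.115, 0.221)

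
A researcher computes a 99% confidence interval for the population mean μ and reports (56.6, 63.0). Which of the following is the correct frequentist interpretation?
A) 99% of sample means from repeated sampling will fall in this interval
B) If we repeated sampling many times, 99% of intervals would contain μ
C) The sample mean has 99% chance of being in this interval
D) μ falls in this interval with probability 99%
B

A) Wrong — coverage applies to intervals containing μ, not to future x̄ values.
B) Correct — this is the frequentist long-run coverage interpretation.
C) Wrong — x̄ is observed and sits in the interval by construction.
D) Wrong — μ is fixed; the randomness lives in the interval, not in μ.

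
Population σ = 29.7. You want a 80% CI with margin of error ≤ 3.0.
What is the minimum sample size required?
n ≥ 162

For margin E ≤ 3.0:
n ≥ (z* · σ / E)²
n ≥ (1.282 · 29.7 / 3.0)²
n ≥ 161.08

Minimum n = 162 (rounding up)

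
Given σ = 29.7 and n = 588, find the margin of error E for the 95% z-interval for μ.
Margin of error = 2.40

Margin of error = z* · σ/√n
= 1.960 · 29.7/√588
= 1.960 · 29.7/24.2487
= 2.40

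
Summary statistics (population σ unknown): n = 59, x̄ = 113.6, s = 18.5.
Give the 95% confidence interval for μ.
(108.78, 118.42)

t-interval (σ unknown):
df = n - 1 = 58
t* = 2.002 for 95% confidence

Margin of error = t* · s/√n = 2.002 · 18.5/√59 = 4.82

CI: (108.78, 118.42)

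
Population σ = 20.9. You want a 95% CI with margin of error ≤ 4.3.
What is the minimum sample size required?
n ≥ 91

For margin E ≤ 4.3:
n ≥ (z* · σ / E)²
n ≥ (1.960 · 20.9 / 4.3)²
n ≥ 90.75

Minimum n = 91 (rounding up)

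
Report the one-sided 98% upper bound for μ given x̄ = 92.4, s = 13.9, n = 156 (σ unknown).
μ ≤ 94.70

Upper bound (one-sided):
t* = 2.071 (one-sided for 98%)
Upper bound = x̄ + t* · s/√n = 92.4 + 2.071 · 13.9/√156 = 94.70

We are 98% confident that μ ≤ 94.70.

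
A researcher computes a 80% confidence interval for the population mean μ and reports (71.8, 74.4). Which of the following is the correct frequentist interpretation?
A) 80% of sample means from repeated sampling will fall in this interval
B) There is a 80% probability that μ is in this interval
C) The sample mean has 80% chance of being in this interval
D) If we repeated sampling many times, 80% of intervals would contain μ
D

A) Wrong — coverage applies to intervals containing μ, not to future x̄ values.
B) Wrong — μ is fixed; the randomness lives in the interval, not in μ.
C) Wrong — x̄ is observed and sits in the interval by construction.
D) Correct — this is the frequentist long-run coverage interpretation.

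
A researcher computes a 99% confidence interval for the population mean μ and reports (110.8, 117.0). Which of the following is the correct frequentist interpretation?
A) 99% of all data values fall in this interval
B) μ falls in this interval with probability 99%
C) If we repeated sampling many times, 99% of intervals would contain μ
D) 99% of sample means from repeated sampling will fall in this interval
C

A) Wrong — a CI is about the parameter μ, not individual data values.
B) Wrong — μ is fixed; the randomness lives in the interval, not in μ.
C) Correct — this is the frequentist long-run coverage interpretation.
D) Wrong — coverage applies to intervals containing μ, not to future x̄ values.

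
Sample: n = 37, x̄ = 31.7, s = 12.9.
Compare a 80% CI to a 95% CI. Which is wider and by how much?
95% CI is wider by 3.06

df = 36
80% CI: t* = 1.306, (28.93, 34.47), width = 2 · t* · s/√n = 5.54
95% CI: t* = 2.028, (27.40, 36.00), width = 2 · t* · s/√n = 8.60

The 95% CI is wider by 8.60 - 5.54 = 3.06.
Higher confidence requires a wider interval.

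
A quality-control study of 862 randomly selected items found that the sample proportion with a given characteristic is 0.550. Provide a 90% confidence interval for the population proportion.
(0.522, 0.578)

Proportion CI:
SE = √(p̂(1-p̂)/n) = √(0.550 · 0.450 / 862) = 0.01694

z* = 1.645
Margin = z* · SE = 1.645 · 0.01694 = 0.0279

CI: 0.550 ± 0.0279 = (0.522, 0.578)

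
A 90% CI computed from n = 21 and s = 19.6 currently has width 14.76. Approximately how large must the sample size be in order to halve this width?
n ≈ 84

CI width ∝ 1/√n
To reduce width by factor 2, need √n to grow by 2 → need 2² = 4 times as many samples.

Current: n = 21, width = 14.76
New: n = 84, width ≈ 7.11

Width reduced by factor of 14.76/7.11 = 2.08.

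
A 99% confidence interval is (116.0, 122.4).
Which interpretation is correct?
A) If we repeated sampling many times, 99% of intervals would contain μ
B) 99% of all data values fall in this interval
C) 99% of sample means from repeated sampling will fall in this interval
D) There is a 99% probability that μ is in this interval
A

A) Correct — this is the frequentist long-run coverage interpretation.
B) Wrong — a CI is about the parameter μ, not individual data values.
C) Wrong — coverage applies to intervals containing μ, not to future x̄ values.
D) Wrong — μ is fixed; the randomness lives in the interval, not in μ.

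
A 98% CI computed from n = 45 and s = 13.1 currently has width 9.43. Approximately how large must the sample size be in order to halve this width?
n ≈ 180

CI width ∝ 1/√n
To reduce width by factor 2, need √n to grow by 2 → need 2² = 4 times as many samples.

Current: n = 45, width = 9.43
New: n = 180, width ≈ 4.58

Width reduced by factor of 9.43/4.58 = 2.06.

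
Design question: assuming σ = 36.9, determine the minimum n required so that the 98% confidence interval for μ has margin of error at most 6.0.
n ≥ 205

For margin E ≤ 6.0:
n ≥ (z* · σ / E)²
n ≥ (2.326 · 36.9 / 6.0)²
n ≥ 204.63

Minimum n = 205 (rounding up)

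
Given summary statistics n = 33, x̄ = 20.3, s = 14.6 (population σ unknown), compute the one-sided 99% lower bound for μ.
μ ≥ 14.08

Lower bound (one-sided):
t* = 2.449 (one-sided for 99%)
Lower bound = x̄ - t* · s/√n = 20.3 - 2.449 · 14.6/√33 = 14.08

We are 99% confident that μ ≥ 14.08.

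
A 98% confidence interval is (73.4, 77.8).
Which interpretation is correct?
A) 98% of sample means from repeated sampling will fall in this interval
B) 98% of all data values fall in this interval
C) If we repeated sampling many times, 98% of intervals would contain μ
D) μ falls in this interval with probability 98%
C

A) Wrong — coverage applies to intervals containing μ, not to future x̄ values.
B) Wrong — a CI is about the parameter μ, not individual data values.
C) Correct — this is the frequentist long-run coverage interpretation.
D) Wrong — μ is fixed; the randomness lives in the interval, not in μ.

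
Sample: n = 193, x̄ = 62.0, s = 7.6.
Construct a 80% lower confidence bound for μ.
μ ≥ 61.54

Lower bound (one-sided):
t* = 0.843 (one-sided for 80%)
Lower bound = x̄ - t* · s/√n = 62.0 - 0.843 · 7.6/√193 = 61.54

We are 80% confident that μ ≥ 61.54.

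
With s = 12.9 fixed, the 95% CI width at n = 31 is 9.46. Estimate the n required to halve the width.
n ≈ 124

CI width ∝ 1/√n
To reduce width by factor 2, need √n to grow by 2 → need 2² = 4 times as many samples.

Current: n = 31, width = 9.46
New: n = 124, width ≈ 4.59

Width reduced by factor of 9.46/4.59 = 2.06.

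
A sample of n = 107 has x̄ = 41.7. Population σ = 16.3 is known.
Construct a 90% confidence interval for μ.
(39.11, 44.29)

z-interval (σ known):
z* = 1.645 for 90% confidence

Margin of error = z* · σ/√n = 1.645 · 16.3/√107 = 2.59

CI: (41.7 - 2.59, 41.7 + 2.59) = (39.11, 44.29)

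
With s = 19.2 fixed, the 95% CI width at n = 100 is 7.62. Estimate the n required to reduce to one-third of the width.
n ≈ 900

CI width ∝ 1/√n
To reduce width by factor 3, need √n to grow by 3 → need 3² = 9 times as many samples.

Current: n = 100, width = 7.62
New: n = 900, width ≈ 2.51

Width reduced by factor of 7.62/2.51 = 3.04.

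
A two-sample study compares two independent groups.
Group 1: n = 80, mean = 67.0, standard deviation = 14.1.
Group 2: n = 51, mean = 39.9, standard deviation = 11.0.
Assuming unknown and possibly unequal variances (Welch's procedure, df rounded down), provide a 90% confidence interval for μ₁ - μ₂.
(23.45, 30.75)

Difference: x̄₁ - x̄₂ = 27.10
SE = √(s₁²/n₁ + s₂²/n₂) = √(14.1²/80 + 11.0²/51) = 2.2040
df = 123.70 → 123 (Welch–Satterthwaite, rounded down)
t* = 1.657

CI: 27.10 ± 1.657 · 2.2040 = 27.10 ± 3.65 = (23.45, 30.75)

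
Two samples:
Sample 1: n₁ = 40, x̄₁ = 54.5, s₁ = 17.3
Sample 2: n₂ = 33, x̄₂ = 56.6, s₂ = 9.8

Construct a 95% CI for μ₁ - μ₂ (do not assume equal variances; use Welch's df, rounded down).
(-8.54, 4.34)

Difference: x̄₁ - x̄₂ = -2.10
SE = √(s₁²/n₁ + s₂²/n₂) = √(17.3²/40 + 9.8²/33) = 3.2237
df = 63.53 → 63 (Welch–Satterthwaite, rounded down)
t* = 1.998

CI: -2.10 ± 1.998 · 3.2237 = -2.10 ± 6.44 = (-8.54, 4.34)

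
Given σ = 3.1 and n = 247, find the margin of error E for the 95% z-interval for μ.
Margin of error = 0.39

Margin of error = z* · σ/√n
= 1.960 · 3.1/√247
= 1.960 · 3.1/15.7162
= 0.39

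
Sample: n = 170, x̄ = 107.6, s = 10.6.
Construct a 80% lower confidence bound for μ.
μ ≥ 106.91

Lower bound (one-sided):
t* = 0.844 (one-sided for 80%)
Lower bound = x̄ - t* · s/√n = 107.6 - 0.844 · 10.6/√170 = 106.91

We are 80% confident that μ ≥ 106.91.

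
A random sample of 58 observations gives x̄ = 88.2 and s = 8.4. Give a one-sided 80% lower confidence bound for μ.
μ ≥ 87.26

Lower bound (one-sided):
t* = 0.848 (one-sided for 80%)
Lower bound = x̄ - t* · s/√n = 88.2 - 0.848 · 8.4/√58 = 87.26

We are 80% confident that μ ≥ 87.26.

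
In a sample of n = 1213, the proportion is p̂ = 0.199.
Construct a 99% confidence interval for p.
(0.169, 0.229)

Proportion CI:
SE = √(p̂(1-p̂)/n) = √(0.199 · 0.801 / 1213) = 0.01146

z* = 2.576
Margin = z* · SE = 2.576 · 0.01146 = 0.0295

CI: 0.199 ± 0.0295 = (0.169, 0.229)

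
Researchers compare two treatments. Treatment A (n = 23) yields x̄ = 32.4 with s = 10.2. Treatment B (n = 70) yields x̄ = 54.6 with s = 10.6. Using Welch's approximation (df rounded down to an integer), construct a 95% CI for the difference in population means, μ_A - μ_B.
(-27.21, -17.19)

Difference: x̄₁ - x̄₂ = -22.20
SE = √(s₁²/n₁ + s₂²/n₂) = √(10.2²/23 + 10.6²/70) = 2.4756
df = 38.82 → 38 (Welch–Satterthwaite, rounded down)
t* = 2.024

CI: -22.20 ± 2.024 · 2.4756 = -22.20 ± 5.01 = (-27.21, -17.19)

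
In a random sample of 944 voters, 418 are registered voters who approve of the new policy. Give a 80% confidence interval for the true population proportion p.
(0.422, 0.464)

Proportion CI:
p̂ = 418/944 = 0.44280
SE = √(p̂(1-p̂)/n) = √(0.44280 · 0.55720 / 944) = 0.01617

z* = 1.282
Margin = z* · SE = 1.282 · 0.01617 = 0.0207

CI: 0.44280 ± 0.0207 = (0.422, 0.464)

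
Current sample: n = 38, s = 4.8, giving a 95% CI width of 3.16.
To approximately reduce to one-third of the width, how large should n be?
n ≈ 342

CI width ∝ 1/√n
To reduce width by factor 3, need √n to grow by 3 → need 3² = 9 times as many samples.

Current: n = 38, width = 3.16
New: n = 342, width ≈ 1.02

Width reduced by factor of 3.16/1.02 = 3.10.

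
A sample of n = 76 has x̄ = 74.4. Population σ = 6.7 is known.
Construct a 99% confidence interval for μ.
(72.42, 76.38)

z-interval (σ known):
z* = 2.576 for 99% confidence

Margin of error = z* · σ/√n = 2.576 · 6.7/√76 = 1.98

CI: (74.4 - 1.98, 74.4 + 1.98) = (72.42, 76.38)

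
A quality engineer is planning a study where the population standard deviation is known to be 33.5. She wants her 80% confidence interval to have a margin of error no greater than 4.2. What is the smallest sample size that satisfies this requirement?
n ≥ 105

For margin E ≤ 4.2:
n ≥ (z* · σ / E)²
n ≥ (1.282 · 33.5 / 4.2)²
n ≥ 104.56

Minimum n = 105 (rounding up)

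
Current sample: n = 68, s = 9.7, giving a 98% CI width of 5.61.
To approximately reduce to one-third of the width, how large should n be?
n ≈ 612

CI width ∝ 1/√n
To reduce width by factor 3, need √n to grow by 3 → need 3² = 9 times as many samples.

Current: n = 68, width = 5.61
New: n = 612, width ≈ 1.83

Width reduced by factor of 5.61/1.83 = 3.07.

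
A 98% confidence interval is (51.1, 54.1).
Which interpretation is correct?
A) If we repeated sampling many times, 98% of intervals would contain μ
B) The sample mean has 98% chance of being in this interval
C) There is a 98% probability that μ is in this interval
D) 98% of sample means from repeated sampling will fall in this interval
A

A) Correct — this is the frequentist long-run coverage interpretation.
B) Wrong — x̄ is observed and sits in the interval by construction.
C) Wrong — μ is fixed; the randomness lives in the interval, not in μ.
D) Wrong — coverage applies to intervals containing μ, not to future x̄ values.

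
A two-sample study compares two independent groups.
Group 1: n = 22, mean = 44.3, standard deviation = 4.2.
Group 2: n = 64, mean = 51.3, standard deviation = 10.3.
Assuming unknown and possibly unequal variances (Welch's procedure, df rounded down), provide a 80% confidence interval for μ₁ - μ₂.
(-9.03, -4.97)

Difference: x̄₁ - x̄₂ = -7.00
SE = √(s₁²/n₁ + s₂²/n₂) = √(4.2²/22 + 10.3²/64) = 1.5683
df = 81.49 → 81 (Welch–Satterthwaite, rounded down)
t* = 1.292

CI: -7.00 ± 1.292 · 1.5683 = -7.00 ± 2.03 = (-9.03, -4.97)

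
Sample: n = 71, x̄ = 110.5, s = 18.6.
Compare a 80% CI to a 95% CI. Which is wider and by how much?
95% CI is wider by 3.09

df = 70
80% CI: t* = 1.294, (107.64, 113.36), width = 2 · t* · s/√n = 5.71
95% CI: t* = 1.994, (106.10, 114.90), width = 2 · t* · s/√n = 8.80

The 95% CI is wider by 8.80 - 5.71 = 3.09.
Higher confidence requires a wider interval.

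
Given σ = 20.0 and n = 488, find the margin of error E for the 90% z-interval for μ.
Margin of error = 1.49

Margin of error = z* · σ/√n
= 1.645 · 20.0/√488
= 1.645 · 20.0/22.0907
= 1.49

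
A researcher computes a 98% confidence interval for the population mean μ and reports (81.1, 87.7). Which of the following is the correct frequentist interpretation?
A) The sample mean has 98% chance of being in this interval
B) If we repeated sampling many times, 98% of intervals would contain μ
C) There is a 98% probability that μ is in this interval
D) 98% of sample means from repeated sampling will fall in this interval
B

A) Wrong — x̄ is observed and sits in the interval by construction.
B) Correct — this is the frequentist long-run coverage interpretation.
C) Wrong — μ is fixed; the randomness lives in the interval, not in μ.
D) Wrong — coverage applies to intervals containing μ, not to future x̄ values.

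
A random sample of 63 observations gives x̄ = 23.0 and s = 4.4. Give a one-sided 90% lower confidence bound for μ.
μ ≥ 22.28

Lower bound (one-sided):
t* = 1.295 (one-sided for 90%)
Lower bound = x̄ - t* · s/√n = 23.0 - 1.295 · 4.4/√63 = 22.28

We are 90% confident that μ ≥ 22.28.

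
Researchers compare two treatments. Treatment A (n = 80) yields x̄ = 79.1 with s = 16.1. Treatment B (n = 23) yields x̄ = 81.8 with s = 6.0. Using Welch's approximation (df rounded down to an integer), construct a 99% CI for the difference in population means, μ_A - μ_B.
(-8.46, 3.06)

Difference: x̄₁ - x̄₂ = -2.70
SE = √(s₁²/n₁ + s₂²/n₂) = √(16.1²/80 + 6.0²/23) = 2.1921
df = 94.54 → 94 (Welch–Satterthwaite, rounded down)
t* = 2.629

CI: -2.70 ± 2.629 · 2.1921 = -2.70 ± 5.76 = (-8.46, 3.06)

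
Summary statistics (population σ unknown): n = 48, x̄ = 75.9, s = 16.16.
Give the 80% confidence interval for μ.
(72.87, 78.93)

t-interval (σ unknown):
df = n - 1 = 47
t* = 1.300 for 80% confidence

Margin of error = t* · s/√n = 1.300 · 16.16/√48 = 3.03

CI: (72.87, 78.93)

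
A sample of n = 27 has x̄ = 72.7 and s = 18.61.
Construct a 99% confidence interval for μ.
(62.75, 82.65)

t-interval (σ unknown):
df = n - 1 = 26
t* = 2.779 for 99% confidence

Margin of error = t* · s/√n = 2.779 · 18.61/√27 = 9.95

CI: (62.75, 82.65)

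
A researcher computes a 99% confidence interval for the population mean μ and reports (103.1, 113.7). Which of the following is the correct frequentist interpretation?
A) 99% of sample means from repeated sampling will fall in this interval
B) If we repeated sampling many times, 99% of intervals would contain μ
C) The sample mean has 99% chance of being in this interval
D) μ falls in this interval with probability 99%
B

A) Wrong — coverage applies to intervals containing μ, not to future x̄ values.
B) Correct — this is the frequentist long-run coverage interpretation.
C) Wrong — x̄ is observed and sits in the interval by construction.
D) Wrong — μ is fixed; the randomness lives in the interval, not in μ.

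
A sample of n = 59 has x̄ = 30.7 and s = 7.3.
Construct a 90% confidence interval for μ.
(29.11, 32.29)

t-interval (σ unknown):
df = n - 1 = 58
t* = 1.672 for 90% confidence

Margin of error = t* · s/√n = 1.672 · 7.3/√59 = 1.59

CI: (29.11, 32.29)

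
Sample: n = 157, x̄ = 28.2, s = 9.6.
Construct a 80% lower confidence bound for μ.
μ ≥ 27.55

Lower bound (one-sided):
t* = 0.844 (one-sided for 80%)
Lower bound = x̄ - t* · s/√n = 28.2 - 0.844 · 9.6/√157 = 27.55

We are 80% confident that μ ≥ 27.55.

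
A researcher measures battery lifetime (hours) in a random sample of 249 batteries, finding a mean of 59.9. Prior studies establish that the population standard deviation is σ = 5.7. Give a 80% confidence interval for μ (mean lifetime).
(59.44, 60.36)

z-interval (σ known):
z* = 1.282 for 80% confidence

Margin of error = z* · σ/√n = 1.282 · 5.7/√249 = 0.46

CI: (59.9 - 0.46, 59.9 + 0.46) = (59.44, 60.36)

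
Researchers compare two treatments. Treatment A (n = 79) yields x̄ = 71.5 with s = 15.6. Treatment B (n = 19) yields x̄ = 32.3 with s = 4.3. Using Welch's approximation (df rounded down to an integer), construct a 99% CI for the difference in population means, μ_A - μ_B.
(33.91, 44.49)

Difference: x̄₁ - x̄₂ = 39.20
SE = √(s₁²/n₁ + s₂²/n₂) = √(15.6²/79 + 4.3²/19) = 2.0134
df = 94.29 → 94 (Welch–Satterthwaite, rounded down)
t* = 2.629

CI: 39.20 ± 2.629 · 2.0134 = 39.20 ± 5.29 = (33.91, 44.49)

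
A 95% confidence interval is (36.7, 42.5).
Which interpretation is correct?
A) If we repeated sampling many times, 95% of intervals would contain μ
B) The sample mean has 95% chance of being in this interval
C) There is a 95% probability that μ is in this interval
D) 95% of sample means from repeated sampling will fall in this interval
A

A) Correct — this is the frequentist long-run coverage interpretation.
B) Wrong — x̄ is observed and sits in the interval by construction.
C) Wrong — μ is fixed; the randomness lives in the interval, not in μ.
D) Wrong — coverage applies to intervals containing μ, not to future x̄ values.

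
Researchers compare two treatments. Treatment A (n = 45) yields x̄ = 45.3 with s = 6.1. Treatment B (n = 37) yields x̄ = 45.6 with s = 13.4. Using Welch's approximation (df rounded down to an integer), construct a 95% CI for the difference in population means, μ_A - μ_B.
(-5.09, 4.49)

Difference: x̄₁ - x̄₂ = -0.30
SE = √(s₁²/n₁ + s₂²/n₂) = √(6.1²/45 + 13.4²/37) = 2.3832
df = 48.17 → 48 (Welch–Satterthwaite, rounded down)
t* = 2.011

CI: -0.30 ± 2.011 · 2.3832 = -0.30 ± 4.79 = (-5.09, 4.49)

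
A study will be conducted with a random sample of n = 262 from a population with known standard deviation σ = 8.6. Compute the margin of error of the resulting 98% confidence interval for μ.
Margin of error = 1.24

Margin of error = z* · σ/√n
= 2.326 · 8.6/√262
= 2.326 · 8.6/16.1864
= 1.24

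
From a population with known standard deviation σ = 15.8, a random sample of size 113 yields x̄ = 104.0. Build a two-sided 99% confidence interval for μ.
(100.17, 107.83)

z-interval (σ known):
z* = 2.576 for 99% confidence

Margin of error = z* · σ/√n = 2.576 · 15.8/√113 = 3.83

CI: (104.0 - 3.83, 104.0 + 3.83) = (100.17, 107.83)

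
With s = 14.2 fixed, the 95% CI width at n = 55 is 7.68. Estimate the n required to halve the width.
n ≈ 220

CI width ∝ 1/√n
To reduce width by factor 2, need √n to grow by 2 → need 2² = 4 times as many samples.

Current: n = 55, width = 7.68
New: n = 220, width ≈ 3.77

Width reduced by factor of 7.68/3.77 = 2.04.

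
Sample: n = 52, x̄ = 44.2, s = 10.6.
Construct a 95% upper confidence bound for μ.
μ ≤ 46.66

Upper bound (one-sided):
t* = 1.675 (one-sided for 95%)
Upper bound = x̄ + t* · s/√n = 44.2 + 1.675 · 10.6/√52 = 46.66

We are 95% confident that μ ≤ 46.66.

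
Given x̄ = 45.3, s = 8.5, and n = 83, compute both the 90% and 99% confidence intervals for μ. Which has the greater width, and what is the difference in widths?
99% CI is wider by 1.81

df = 82
90% CI: t* = 1.664, (43.75, 46.85), width = 2 · t* · s/√n = 3.11
99% CI: t* = 2.637, (42.84, 47.76), width = 2 · t* · s/√n = 4.92

The 99% CI is wider by 4.92 - 3.11 = 1.81.
Higher confidence requires a wider interval.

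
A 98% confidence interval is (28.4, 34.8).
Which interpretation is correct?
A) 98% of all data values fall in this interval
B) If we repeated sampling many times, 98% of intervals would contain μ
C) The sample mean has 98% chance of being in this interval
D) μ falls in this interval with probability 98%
B

A) Wrong — a CI is about the parameter μ, not individual data values.
B) Correct — this is the frequentist long-run coverage interpretation.
C) Wrong — x̄ is observed and sits in the interval by construction.
D) Wrong — μ is fixed; the randomness lives in the interval, not in μ.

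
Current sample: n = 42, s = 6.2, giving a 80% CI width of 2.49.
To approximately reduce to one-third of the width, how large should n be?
n ≈ 378

CI width ∝ 1/√n
To reduce width by factor 3, need √n to grow by 3 → need 3² = 9 times as many samples.

Current: n = 42, width = 2.49
New: n = 378, width ≈ 0.82

Width reduced by factor of 2.49/0.82 = 3.04.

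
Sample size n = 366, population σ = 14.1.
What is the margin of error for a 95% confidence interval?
Margin of error = 1.44

Margin of error = z* · σ/√n
= 1.960 · 14.1/√366
= 1.960 · 14.1/19.1311
= 1.44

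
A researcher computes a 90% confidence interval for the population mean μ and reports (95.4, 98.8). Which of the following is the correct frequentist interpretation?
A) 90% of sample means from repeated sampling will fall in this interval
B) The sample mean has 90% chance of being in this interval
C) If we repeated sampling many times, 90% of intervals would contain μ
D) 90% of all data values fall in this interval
C

A) Wrong — coverage applies to intervals containing μ, not to future x̄ values.
B) Wrong — x̄ is observed and sits in the interval by construction.
C) Correct — this is the frequentist long-run coverage interpretation.
D) Wrong — a CI is about the parameter μ, not individual data values.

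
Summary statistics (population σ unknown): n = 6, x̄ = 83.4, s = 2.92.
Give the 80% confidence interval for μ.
(81.64, 85.16)

t-interval (σ unknown):
df = n - 1 = 5
t* = 1.476 for 80% confidence

Margin of error = t* · s/√n = 1.476 · 2.92/√6 = 1.76

CI: (81.64, 85.16)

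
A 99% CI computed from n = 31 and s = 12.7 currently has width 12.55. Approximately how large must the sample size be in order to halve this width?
n ≈ 124

CI width ∝ 1/√n
To reduce width by factor 2, need √n to grow by 2 → need 2² = 4 times as many samples.

Current: n = 31, width = 12.55
New: n = 124, width ≈ 5.97

Width reduced by factor of 12.55/5.97 = 2.10.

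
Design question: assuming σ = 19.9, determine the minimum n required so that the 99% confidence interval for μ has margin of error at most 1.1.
n ≥ 2172

For margin E ≤ 1.1:
n ≥ (z* · σ / E)²
n ≥ (2.576 · 19.9 / 1.1)²
n ≥ 2171.76

Minimum n = 2172 (rounding up)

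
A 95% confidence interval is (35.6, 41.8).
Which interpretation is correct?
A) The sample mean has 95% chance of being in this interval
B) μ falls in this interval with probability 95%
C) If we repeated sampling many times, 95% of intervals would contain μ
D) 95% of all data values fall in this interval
C

A) Wrong — x̄ is observed and sits in the interval by construction.
B) Wrong — μ is fixed; the randomness lives in the interval, not in μ.
C) Correct — this is the frequentist long-run coverage interpretation.
D) Wrong — a CI is about the parameter μ, not individual data values.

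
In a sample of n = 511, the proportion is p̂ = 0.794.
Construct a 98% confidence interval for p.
(0.752, 0.836)

Proportion CI:
SE = √(p̂(1-p̂)/n) = √(0.794 · 0.206 / 511) = 0.01789

z* = 2.326
Margin = z* · SE = 2.326 · 0.01789 = 0.0416

CI: 0.794 ± 0.0416 = (0.752, 0.836)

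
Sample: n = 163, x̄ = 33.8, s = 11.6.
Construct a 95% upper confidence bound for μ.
μ ≤ 35.30

Upper bound (one-sided):
t* = 1.654 (one-sided for 95%)
Upper bound = x̄ + t* · s/√n = 33.8 + 1.654 · 11.6/√163 = 35.30

We are 95% confident that μ ≤ 35.30.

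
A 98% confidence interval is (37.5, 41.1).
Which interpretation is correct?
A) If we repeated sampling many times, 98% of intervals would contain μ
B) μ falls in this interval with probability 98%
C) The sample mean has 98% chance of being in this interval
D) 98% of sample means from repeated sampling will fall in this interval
A

A) Correct — this is the frequentist long-run coverage interpretation.
B) Wrong — μ is fixed; the randomness lives in the interval, not in μ.
C) Wrong — x̄ is observed and sits in the interval by construction.
D) Wrong — coverage applies to intervals containing μ, not to future x̄ values.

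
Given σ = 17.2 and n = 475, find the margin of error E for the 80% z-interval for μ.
Margin of error = 1.01

Margin of error = z* · σ/√n
= 1.282 · 17.2/√475
= 1.282 · 17.2/21.7945
= 1.01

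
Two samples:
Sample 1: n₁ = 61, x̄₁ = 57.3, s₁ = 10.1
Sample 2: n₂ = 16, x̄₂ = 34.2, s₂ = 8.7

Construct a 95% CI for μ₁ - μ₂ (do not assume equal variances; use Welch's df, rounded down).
(17.90, 28.30)

Difference: x̄₁ - x̄₂ = 23.10
SE = √(s₁²/n₁ + s₂²/n₂) = √(10.1²/61 + 8.7²/16) = 2.5304
df = 26.65 → 26 (Welch–Satterthwaite, rounded down)
t* = 2.056

CI: 23.10 ± 2.056 · 2.5304 = 23.10 ± 5.20 = (17.90, 28.30)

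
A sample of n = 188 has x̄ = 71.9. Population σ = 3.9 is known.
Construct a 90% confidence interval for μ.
(71.43, 72.37)

z-interval (σ known):
z* = 1.645 for 90% confidence

Margin of error = z* · σ/√n = 1.645 · 3.9/√188 = 0.47

CI: (71.9 - 0.47, 71.9 + 0.47) = (71.43, 72.37)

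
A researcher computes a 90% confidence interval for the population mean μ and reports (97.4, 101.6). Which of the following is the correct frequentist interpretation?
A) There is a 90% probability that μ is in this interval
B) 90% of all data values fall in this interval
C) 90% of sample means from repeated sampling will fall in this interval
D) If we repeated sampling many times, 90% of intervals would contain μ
D

A) Wrong — μ is fixed; the randomness lives in the interval, not in μ.
B) Wrong — a CI is about the parameter μ, not individual data values.
C) Wrong — coverage applies to intervals containing μ, not to future x̄ values.
D) Correct — this is the frequentist long-run coverage interpretation.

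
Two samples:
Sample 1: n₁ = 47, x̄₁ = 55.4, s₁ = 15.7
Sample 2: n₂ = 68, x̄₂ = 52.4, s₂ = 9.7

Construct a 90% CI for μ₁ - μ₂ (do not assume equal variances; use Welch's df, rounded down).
(-1.29, 7.29)

Difference: x̄₁ - x̄₂ = 3.00
SE = √(s₁²/n₁ + s₂²/n₂) = √(15.7²/47 + 9.7²/68) = 2.5745
df = 70.12 → 70 (Welch–Satterthwaite, rounded down)
t* = 1.667

CI: 3.00 ± 1.667 · 2.5745 = 3.00 ± 4.29 = (-1.29, 7.29)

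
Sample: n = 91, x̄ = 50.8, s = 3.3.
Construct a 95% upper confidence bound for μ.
μ ≤ 51.37

Upper bound (one-sided):
t* = 1.662 (one-sided for 95%)
Upper bound = x̄ + t* · s/√n = 50.8 + 1.662 · 3.3/√91 = 51.37

We are 95% confident that μ ≤ 51.37.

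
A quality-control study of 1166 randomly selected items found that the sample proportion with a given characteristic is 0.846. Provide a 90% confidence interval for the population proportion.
(0.829, 0.863)

Proportion CI:
SE = √(p̂(1-p̂)/n) = √(0.846 · 0.154 / 1166) = 0.01057

z* = 1.645
Margin = z* · SE = 1.645 · 0.01057 = 0.0174

CI: 0.846 ± 0.0174 = (0.829, 0.863)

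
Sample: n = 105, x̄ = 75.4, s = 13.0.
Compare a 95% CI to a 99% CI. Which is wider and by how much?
99% CI is wider by 1.63

df = 104
95% CI: t* = 1.983, (72.88, 77.92), width = 2 · t* · s/√n = 5.03
99% CI: t* = 2.624, (72.07, 78.73), width = 2 · t* · s/√n = 6.66

The 99% CI is wider by 6.66 - 5.03 = 1.63.
Higher confidence requires a wider interval.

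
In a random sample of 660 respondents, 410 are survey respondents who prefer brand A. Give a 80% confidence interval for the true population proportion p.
(0.597, 0.645)

Proportion CI:
p̂ = 410/660 = 0.62121
SE = √(p̂(1-p̂)/n) = √(0.62121 · 0.37879 / 660) = 0.01888

z* = 1.282
Margin = z* · SE = 1.282 · 0.01888 = 0.0242

CI: 0.62121 ± 0.0242 = (0.597, 0.645)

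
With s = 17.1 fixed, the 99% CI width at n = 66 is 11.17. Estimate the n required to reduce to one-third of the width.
n ≈ 594

CI width ∝ 1/√n
To reduce width by factor 3, need √n to grow by 3 → need 3² = 9 times as many samples.

Current: n = 66, width = 11.17
New: n = 594, width ≈ 3.63

Width reduced by factor of 11.17/3.63 = 3.08.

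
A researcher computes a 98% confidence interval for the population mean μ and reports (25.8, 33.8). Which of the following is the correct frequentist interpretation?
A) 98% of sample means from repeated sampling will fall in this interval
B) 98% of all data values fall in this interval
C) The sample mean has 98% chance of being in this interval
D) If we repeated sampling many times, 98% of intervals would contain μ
D

A) Wrong — coverage applies to intervals containing μ, not to future x̄ values.
B) Wrong — a CI is about the parameter μ, not individual data values.
C) Wrong — x̄ is observed and sits in the interval by construction.
D) Correct — this is the frequentist long-run coverage interpretation.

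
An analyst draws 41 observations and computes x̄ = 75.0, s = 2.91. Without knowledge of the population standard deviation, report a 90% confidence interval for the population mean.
(74.23, 75.77)

t-interval (σ unknown):
df = n - 1 = 40
t* = 1.684 for 90% confidence

Margin of error = t* · s/√n = 1.684 · 2.91/√41 = 0.77

CI: (74.23, 75.77)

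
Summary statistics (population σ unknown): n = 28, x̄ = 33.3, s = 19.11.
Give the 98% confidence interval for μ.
(24.37, 42.23)

t-interval (σ unknown):
df = n - 1 = 27
t* = 2.473 for 98% confidence

Margin of error = t* · s/√n = 2.473 · 19.11/√28 = 8.93

CI: (24.37, 42.23)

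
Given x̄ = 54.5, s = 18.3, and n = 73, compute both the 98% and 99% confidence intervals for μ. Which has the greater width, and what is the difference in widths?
99% CI is wider by 1.14

df = 72
98% CI: t* = 2.379, (49.40, 59.60), width = 2 · t* · s/√n = 10.19
99% CI: t* = 2.646, (48.83, 60.17), width = 2 · t* · s/√n = 11.33

The 99% CI is wider by 11.33 - 10.19 = 1.14.
Higher confidence requires a wider interval.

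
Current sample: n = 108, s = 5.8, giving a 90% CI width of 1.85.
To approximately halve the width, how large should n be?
n ≈ 432

CI width ∝ 1/√n
To reduce width by factor 2, need √n to grow by 2 → need 2² = 4 times as many samples.

Current: n = 108, width = 1.85
New: n = 432, width ≈ 0.92

Width reduced by factor of 1.85/0.92 = 2.01.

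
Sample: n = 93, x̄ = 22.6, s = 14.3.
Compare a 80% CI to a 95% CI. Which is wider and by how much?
95% CI is wider by 2.06

df = 92
80% CI: t* = 1.291, (20.69, 24.51), width = 2 · t* · s/√n = 3.83
95% CI: t* = 1.986, (19.66, 25.54), width = 2 · t* · s/√n = 5.89

The 95% CI is wider by 5.89 - 3.83 = 2.06.
Higher confidence requires a wider interval.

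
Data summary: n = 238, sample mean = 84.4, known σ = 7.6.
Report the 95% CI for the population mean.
(83.43, 85.37)

z-interval (σ known):
z* = 1.960 for 95% confidence

Margin of error = z* · σ/√n = 1.960 · 7.6/√238 = 0.97

CI: (84.4 - 0.97, 84.4 + 0.97) = (83.43, 85.37)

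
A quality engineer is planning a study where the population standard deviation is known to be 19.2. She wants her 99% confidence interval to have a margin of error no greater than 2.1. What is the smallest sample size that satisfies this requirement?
n ≥ 555

For margin E ≤ 2.1:
n ≥ (z* · σ / E)²
n ≥ (2.576 · 19.2 / 2.1)²
n ≥ 554.70

Minimum n = 555 (rounding up)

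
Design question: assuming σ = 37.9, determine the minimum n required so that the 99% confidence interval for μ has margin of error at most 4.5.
n ≥ 471

For margin E ≤ 4.5:
n ≥ (z* · σ / E)²
n ≥ (2.576 · 37.9 / 4.5)²
n ≥ 470.70

Minimum n = 471 (rounding up)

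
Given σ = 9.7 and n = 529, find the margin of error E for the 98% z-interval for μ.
Margin of error = 0.98

Margin of error = z* · σ/√n
= 2.326 · 9.7/√529
= 2.326 · 9.7/23.0000
= 0.98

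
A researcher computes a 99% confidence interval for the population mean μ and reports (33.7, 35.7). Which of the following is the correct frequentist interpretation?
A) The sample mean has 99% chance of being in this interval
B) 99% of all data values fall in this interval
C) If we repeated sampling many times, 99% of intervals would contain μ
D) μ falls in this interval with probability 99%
C

A) Wrong — x̄ is observed and sits in the interval by construction.
B) Wrong — a CI is about the parameter μ, not individual data values.
C) Correct — this is the frequentist long-run coverage interpretation.
D) Wrong — μ is fixed; the randomness lives in the interval, not in μ.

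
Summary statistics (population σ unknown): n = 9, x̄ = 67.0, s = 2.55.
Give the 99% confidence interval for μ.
(64.15, 69.85)

t-interval (σ unknown):
df = n - 1 = 8
t* = 3.355 for 99% confidence

Margin of error = t* · s/√n = 3.355 · 2.55/√9 = 2.85

CI: (64.15, 69.85)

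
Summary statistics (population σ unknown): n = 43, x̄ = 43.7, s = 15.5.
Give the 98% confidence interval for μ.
(37.98, 49.42)

t-interval (σ unknown):
df = n - 1 = 42
t* = 2.418 for 98% confidence

Margin of error = t* · s/√n = 2.418 · 15.5/√43 = 5.72

CI: (37.98, 49.42)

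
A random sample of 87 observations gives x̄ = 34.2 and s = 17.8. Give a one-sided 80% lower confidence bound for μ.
μ ≥ 32.59

Lower bound (one-sided):
t* = 0.846 (one-sided for 80%)
Lower bound = x̄ - t* · s/√n = 34.2 - 0.846 · 17.8/√87 = 32.59

We are 80% confident that μ ≥ 32.59.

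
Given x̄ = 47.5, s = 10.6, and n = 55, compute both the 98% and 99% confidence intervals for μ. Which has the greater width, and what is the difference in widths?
99% CI is wider by 0.78

df = 54
98% CI: t* = 2.397, (44.07, 50.93), width = 2 · t* · s/√n = 6.85
99% CI: t* = 2.670, (43.68, 51.32), width = 2 · t* · s/√n = 7.63

The 99% CI is wider by 7.63 - 6.85 = 0.78.
Higher confidence requires a wider interval.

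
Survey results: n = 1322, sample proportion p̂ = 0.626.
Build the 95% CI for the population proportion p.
(0.600, 0.652)

Proportion CI:
SE = √(p̂(1-p̂)/n) = √(0.626 · 0.374 / 1322) = 0.01331

z* = 1.960
Margin = z* · SE = 1.960 · 0.01331 = 0.0261

CI: 0.626 ± 0.0261 = (0.600, 0.652)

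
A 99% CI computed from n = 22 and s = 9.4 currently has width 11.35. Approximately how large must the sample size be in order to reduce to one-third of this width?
n ≈ 198

CI width ∝ 1/√n
To reduce width by factor 3, need √n to grow by 3 → need 3² = 9 times as many samples.

Current: n = 22, width = 11.35
New: n = 198, width ≈ 3.48

Width reduced by factor of 11.35/3.48 = 3.26.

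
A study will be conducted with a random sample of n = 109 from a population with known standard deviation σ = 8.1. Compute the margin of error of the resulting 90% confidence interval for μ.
Margin of error = 1.28

Margin of error = z* · σ/√n
= 1.645 · 8.1/√109
= 1.645 · 8.1/10.4403
= 1.28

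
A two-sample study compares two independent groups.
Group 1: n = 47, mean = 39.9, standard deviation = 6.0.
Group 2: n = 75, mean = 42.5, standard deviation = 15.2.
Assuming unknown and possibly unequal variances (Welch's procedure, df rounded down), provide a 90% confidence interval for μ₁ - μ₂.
(-5.86, 0.66)

Difference: x̄₁ - x̄₂ = -2.60
SE = √(s₁²/n₁ + s₂²/n₂) = √(6.0²/47 + 15.2²/75) = 1.9612
df = 104.94 → 104 (Welch–Satterthwaite, rounded down)
t* = 1.660

CI: -2.60 ± 1.660 · 1.9612 = -2.60 ± 3.26 = (-5.86, 0.66)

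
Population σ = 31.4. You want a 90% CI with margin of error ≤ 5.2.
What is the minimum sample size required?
n ≥ 99

For margin E ≤ 5.2:
n ≥ (z* · σ / E)²
n ≥ (1.645 · 31.4 / 5.2)²
n ≥ 98.67

Minimum n = 99 (rounding up)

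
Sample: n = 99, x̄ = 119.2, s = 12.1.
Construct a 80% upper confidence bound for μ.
μ ≤ 120.23

Upper bound (one-sided):
t* = 0.845 (one-sided for 80%)
Upper bound = x̄ + t* · s/√n = 119.2 + 0.845 · 12.1/√99 = 120.23

We are 80% confident that μ ≤ 120.23.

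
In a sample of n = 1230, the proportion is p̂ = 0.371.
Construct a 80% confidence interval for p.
(0.353, 0.389)

Proportion CI:
SE = √(p̂(1-p̂)/n) = √(0.371 · 0.629 / 1230) = 0.01377

z* = 1.282
Margin = z* · SE = 1.282 · 0.01377 = 0.0177

CI: 0.371 ± 0.0177 = (0.353, 0.389)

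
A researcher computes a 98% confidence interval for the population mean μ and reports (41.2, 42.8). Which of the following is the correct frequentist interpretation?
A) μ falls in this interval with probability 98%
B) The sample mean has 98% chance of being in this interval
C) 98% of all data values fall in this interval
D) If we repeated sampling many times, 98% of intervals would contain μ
D

A) Wrong — μ is fixed; the randomness lives in the interval, not in μ.
B) Wrong — x̄ is observed and sits in the interval by construction.
C) Wrong — a CI is about the parameter μ, not individual data values.
D) Correct — this is the frequentist long-run coverage interpretation.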